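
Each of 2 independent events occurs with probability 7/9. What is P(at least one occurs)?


P(at least one) = 1 - P(none)
P(none) = (1 - 7/9)^2 = (2/9)^2 = 4/81
P(at least one) = 1 - 4/81 = 77/81

77/81


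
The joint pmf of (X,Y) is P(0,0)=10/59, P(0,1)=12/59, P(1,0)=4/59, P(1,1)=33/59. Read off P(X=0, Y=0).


Read from table: P(X=0, Y=0) = 10/59

10/59


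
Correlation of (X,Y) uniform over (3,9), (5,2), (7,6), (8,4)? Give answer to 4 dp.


Cov(X,Y) = -2.4375, Var(X) = 3.6875, Var(Y) = 6.6875
rho = Cov/(sqrt(VarX)*sqrt(VarY)) = -0.4908

-0.4908


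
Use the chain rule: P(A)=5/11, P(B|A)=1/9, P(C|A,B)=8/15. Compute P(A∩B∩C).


P(A∩B∩C) = P(A) * P(B|A) * P(C|A∩B)
= 5/11 * 1/9 * 8/15
= 5/99 * 8/15 = 8/297

8/297


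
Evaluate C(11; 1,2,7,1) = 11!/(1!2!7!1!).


11! = 39916800
Denominator: 1!=1 * 2!=2 * 7!=5040 * 1!=1
Coefficient = 39916800 / 10080 = 3960

3960


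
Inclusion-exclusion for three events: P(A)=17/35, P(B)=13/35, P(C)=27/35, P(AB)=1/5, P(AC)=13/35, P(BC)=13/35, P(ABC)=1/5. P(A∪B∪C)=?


P(A∪B∪C) = P(A)+P(B)+P(C) - P(AB)-P(AC)-P(BC) + P(ABC)
= 17/35+13/35+27/35 - 1/5-13/35-13/35 + 1/5
= 31/35

31/35


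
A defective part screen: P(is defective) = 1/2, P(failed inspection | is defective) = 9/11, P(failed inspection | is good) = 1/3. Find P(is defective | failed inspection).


P(A) = P(A|B)P(B) + P(A|B')P(B') = 9/11*1/2 + 1/3*1/2 = 19/33
P(B|A) = P(A|B)P(B)/P(A) = (9/22)/(19/33) = 27/38

27/38


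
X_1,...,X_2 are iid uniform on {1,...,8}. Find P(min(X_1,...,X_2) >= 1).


P(min >= 1) = P(all X_i >= 1) = (P(X_1 >= 1))^2
= (8/8)^2 = 1^2 = 1

1


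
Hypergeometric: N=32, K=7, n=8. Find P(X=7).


P(X=7) = C(7,7)*C(25,1) / C(32,8)
= 1*25 / 10518300
= 25/10518300 = 1/420732

1/420732


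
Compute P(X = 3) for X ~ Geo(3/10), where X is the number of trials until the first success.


P(X=3) = (1-p)^2 * p = (7/10)^2 * 3/10
= 49/100 * 3/10 = 147/1000

147/1000


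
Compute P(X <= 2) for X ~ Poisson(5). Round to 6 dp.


P(X<=2) = e^(-5)*5^0/0! + e^(-5)*5^1/1! + e^(-5)*5^2/2!
≈ 0.0067379470 + 0.0336897350 + 0.0842243375
= 0.1246520195
≈ 0.124652

0.124652


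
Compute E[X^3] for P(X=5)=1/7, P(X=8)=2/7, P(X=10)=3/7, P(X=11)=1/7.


E[X^3] = sum(g(x)*P(x))
= 125*1/7 + 512*2/7 + 1000*3/7 + 1331*1/7
= 5480/7

5480/7


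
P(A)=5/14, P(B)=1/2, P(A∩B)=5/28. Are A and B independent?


P(A)*P(B) = 5/14*1/2 = 5/28
P(A∩B) = 5/28, which equals P(A)P(B), so independent

Yes, A and B are independent


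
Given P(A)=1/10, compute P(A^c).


P(A') = 1 - P(A) = 1 - 1/10 = 9/10

9/10


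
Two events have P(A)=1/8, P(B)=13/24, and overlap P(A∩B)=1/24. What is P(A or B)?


P(A∪B) = P(A) + P(B) - P(A∩B)
= 1/8 + 13/24 - 1/24 = 5/8

5/8


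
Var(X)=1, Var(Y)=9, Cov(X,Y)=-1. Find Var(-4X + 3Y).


Var(-4X + 3Y) = (-4)^2*Var(X) + 3^2*Var(Y) + 2*(-4)*3*Cov(X,Y)
= 16*1 + 9*9 - 24*(-1)
= 16 + 81 + 24 = 121

121


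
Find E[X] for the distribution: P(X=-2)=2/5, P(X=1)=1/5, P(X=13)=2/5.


E[X] = sum(x * P(x))
= -2*2/5 + 1*1/5 + 13*2/5
= 23/5

23/5


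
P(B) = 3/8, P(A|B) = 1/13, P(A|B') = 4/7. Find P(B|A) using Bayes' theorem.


P(A) = P(A|B)P(B) + P(A|B')P(B') = 1/13*3/8 + 4/7*5/8 = 281/728
P(B|A) = P(A|B)P(B)/P(A) = (3/104)/(281/728) = 21/281

21/281


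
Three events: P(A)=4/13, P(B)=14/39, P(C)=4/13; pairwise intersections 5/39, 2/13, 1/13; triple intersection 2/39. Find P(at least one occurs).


P(A∪B∪C) = P(A)+P(B)+P(C) - P(AB)-P(AC)-P(BC) + P(ABC)
= 4/13+14/39+4/13 - 5/39-2/13-1/13 + 2/39
= 2/3

2/3


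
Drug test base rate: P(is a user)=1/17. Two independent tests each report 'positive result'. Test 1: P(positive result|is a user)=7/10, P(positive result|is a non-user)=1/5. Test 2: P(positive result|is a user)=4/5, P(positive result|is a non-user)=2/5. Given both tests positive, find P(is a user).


After test 1: P(+) = 7/10*1/17 + 1/5*16/17 = 39/170
P(B|+) = (7/170)/(39/170) = 7/39
After test 2 (use post1 as new prior): P(+) = 4/5*7/39 + 2/5*32/39 = 92/195
P(B|+,+) = (28/195)/(92/195) = 7/23

7/23


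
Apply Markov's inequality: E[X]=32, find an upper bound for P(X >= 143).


Markov: P(X >= a) <= E[X]/a
P(X >= 143) <= 32/143

32/143


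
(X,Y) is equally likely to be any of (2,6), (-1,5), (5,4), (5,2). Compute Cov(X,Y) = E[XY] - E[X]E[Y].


E[X]=11/4, E[Y]=17/4, E[XY]=37/4
Cov(X,Y) = E[XY] - E[X]E[Y] = 37/4 - 11/4*17/4 = -39/16

-39/16


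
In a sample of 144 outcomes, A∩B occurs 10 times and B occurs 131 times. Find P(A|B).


P(A|B) = P(A∩B)/P(B) = (10/144)/(131/144) = 10/131

10/131


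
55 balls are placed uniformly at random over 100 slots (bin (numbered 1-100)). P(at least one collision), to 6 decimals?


P(all different) = prod((100-i)/100 for i=0..54) = 0.000000
P(at least one match) = 1 - 0.000000 = 1.000000

1.000000


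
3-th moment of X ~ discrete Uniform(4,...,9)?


E[X^3] = (1/6) * sum(x^3 for x=4..9)
= 1989/6 = 663/2

663/2


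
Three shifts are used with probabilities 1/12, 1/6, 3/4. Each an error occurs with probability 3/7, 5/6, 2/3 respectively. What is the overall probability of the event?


P(A) = P(A|B1)P(B1) + P(A|B2)P(B2) + P(A|B3)P(B3)
= 3/7*1/12 + 5/6*1/6 + 2/3*3/4
= 1/28 + 5/36 + 1/2 = 85/126

85/126


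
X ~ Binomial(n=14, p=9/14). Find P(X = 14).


P(X=14) = C(14,14) * p^14 * (1-p)^0
= 1 * 22876792454961/11112006825558016 * 1
= 22876792454961/11112006825558016

22876792454961/11112006825558016


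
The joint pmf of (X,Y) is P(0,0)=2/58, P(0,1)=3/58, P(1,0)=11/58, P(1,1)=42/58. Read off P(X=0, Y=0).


Read from table: P(X=0, Y=0) = 2/58 = 1/29

1/29


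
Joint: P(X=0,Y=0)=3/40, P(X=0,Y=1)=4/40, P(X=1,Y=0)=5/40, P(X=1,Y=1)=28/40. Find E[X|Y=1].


P(Y=1) = 32/40
E[X|Y=1] = (0*4 + 1*28)/32 = 28/32 = 7/8

7/8


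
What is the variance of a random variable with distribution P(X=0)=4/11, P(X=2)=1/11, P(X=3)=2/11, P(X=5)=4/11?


E[X] = 28/11, E[X^2] = 122/11
Var(X) = E[X^2] - (E[X])^2 = 122/11 - (28/11)^2 = 558/121

558/121


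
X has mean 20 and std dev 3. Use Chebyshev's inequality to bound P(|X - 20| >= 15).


k = 15/3 = 5
Chebyshev: P(|X-mu| >= k*sigma) <= 1/k^2 = 1/5^2 = 1/25

1/25


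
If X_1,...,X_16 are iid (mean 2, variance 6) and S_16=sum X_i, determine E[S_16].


E[S_n] = n*E[X_1] = 16*2 = 32

32


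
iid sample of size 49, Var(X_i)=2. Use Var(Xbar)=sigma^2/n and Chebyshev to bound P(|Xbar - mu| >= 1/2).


Var(Xbar) = Var(X)/n = 2/49
Chebyshev: P(|Xbar-mu| >= 1/2) <= Var(Xbar)/(1/2)^2 = (2/49)/(1/4) = 8/49

8/49


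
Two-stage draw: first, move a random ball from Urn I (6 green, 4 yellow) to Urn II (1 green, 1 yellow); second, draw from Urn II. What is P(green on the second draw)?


P(transfer green) = 6/10 = 3/5; P(transfer yellow) = 2/5
If green transferred: Urn II has 2 green of 3, so P(green|green moved) = 2/3
If yellow transferred: Urn II has 1 green of 3, so P(green|yellow moved) = 1/3
By total probability: P(green) = 3/5*2/3 + 2/5*1/3 = 8/15

8/15


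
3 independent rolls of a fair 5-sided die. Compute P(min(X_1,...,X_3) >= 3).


P(min >= 3) = P(all X_i >= 3) = (P(X_1 >= 3))^3
= (3/5)^3 = 27/125

27/125


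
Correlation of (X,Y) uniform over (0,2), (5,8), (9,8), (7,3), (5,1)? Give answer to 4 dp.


Cov(X,Y) = 4.7200, Var(X) = 8.9600, Var(Y) = 9.0400
rho = Cov/(sqrt(VarX)*sqrt(VarY)) = 0.5244

0.5244


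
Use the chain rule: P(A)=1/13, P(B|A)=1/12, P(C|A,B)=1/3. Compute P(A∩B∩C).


P(A∩B∩C) = P(A) * P(B|A) * P(C|A∩B)
= 1/13 * 1/12 * 1/3
= 1/156 * 1/3 = 1/468

1/468


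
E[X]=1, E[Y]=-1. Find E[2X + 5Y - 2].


E[2X + 5Y - 2] = 2*E[X] + 5*E[Y] - 2
= (2)*(1) + (5)*(-1) + (-2)
= 2 - 5 - 2 = -5

-5


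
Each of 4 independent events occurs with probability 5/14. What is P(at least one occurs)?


P(at least one) = 1 - P(none)
P(none) = (1 - 5/14)^4 = (9/14)^4 = 6561/38416
P(at least one) = 1 - 6561/38416 = 31855/38416

31855/38416


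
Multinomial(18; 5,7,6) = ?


18! = 6402373705728000
Denominator: 5!=120 * 7!=5040 * 6!=720
Coefficient = 6402373705728000 / 435456000 = 14702688

14702688


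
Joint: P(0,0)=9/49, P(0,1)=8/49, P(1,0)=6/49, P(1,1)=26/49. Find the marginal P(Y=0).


P(Y=0) = P(0,0)+P(1,0) = 9/49 + 6/49 = 15/49

15/49


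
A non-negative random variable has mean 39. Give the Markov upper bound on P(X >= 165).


Markov: P(X >= a) <= E[X]/a
P(X >= 165) <= 39/165 = 13/55

13/55


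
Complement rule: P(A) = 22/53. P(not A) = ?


P(A') = 1 - P(A) = 1 - 22/53 = 31/53

31/53


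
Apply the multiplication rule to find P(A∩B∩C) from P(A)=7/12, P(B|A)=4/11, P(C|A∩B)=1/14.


P(A∩B∩C) = P(A) * P(B|A) * P(C|A∩B)
= 7/12 * 4/11 * 1/14
= 7/33 * 1/14 = 1/66

1/66


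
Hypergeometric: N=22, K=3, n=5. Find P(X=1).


P(X=1) = C(3,1)*C(19,4) / C(22,5)
= 3*3876 / 26334
= 11628/26334 = 34/77

34/77


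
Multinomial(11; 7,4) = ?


11! = 39916800
Denominator: 7!=5040 * 4!=24
Coefficient = 39916800 / 120960 = 330

330


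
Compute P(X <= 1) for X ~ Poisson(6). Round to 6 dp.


P(X<=1) = e^(-6)*6^0/0! + e^(-6)*6^1/1!
≈ 0.0024787522 + 0.0148725131
= 0.0173512653
≈ 0.017351

0.017351


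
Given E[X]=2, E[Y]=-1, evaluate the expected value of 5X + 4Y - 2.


E[5X + 4Y - 2] = 5*E[X] + 4*E[Y] - 2
= (5)*(2) + (4)*(-1) + (-2)
= 10 - 4 - 2 = 4

4


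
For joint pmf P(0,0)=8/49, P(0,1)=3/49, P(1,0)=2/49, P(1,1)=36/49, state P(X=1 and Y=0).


Read from table: P(X=1, Y=0) = 2/49

2/49


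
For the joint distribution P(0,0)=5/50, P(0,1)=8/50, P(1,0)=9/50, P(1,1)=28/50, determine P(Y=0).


P(Y=0) = P(0,0)+P(1,0) = 5/50 + 9/50 = 14/50 = 7/25

7/25


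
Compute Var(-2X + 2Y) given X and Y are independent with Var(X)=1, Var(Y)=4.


Independence => Cov(X,Y)=0
Var(-2X + 2Y) = (-2)^2*Var(X) + 2^2*Var(Y)
= 4*1 + 4*4 = 20

20


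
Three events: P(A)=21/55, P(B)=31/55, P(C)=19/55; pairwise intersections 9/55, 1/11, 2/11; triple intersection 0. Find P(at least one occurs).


P(A∪B∪C) = P(A)+P(B)+P(C) - P(AB)-P(AC)-P(BC) + P(ABC)
= 21/55+31/55+19/55 - 9/55-1/11-2/11 + 0
= 47/55

47/55


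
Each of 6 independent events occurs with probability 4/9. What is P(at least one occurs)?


P(at least one) = 1 - P(none)
P(none) = (1 - 4/9)^6 = (5/9)^6 = 15625/531441
P(at least one) = 1 - 15625/531441 = 515816/531441

515816/531441


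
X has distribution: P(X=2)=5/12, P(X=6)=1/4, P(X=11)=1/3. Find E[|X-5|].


E[|X-5|] = sum(g(x)*P(x))
= 3*5/12 + 1*1/4 + 6*1/3
= 7/2

7/2


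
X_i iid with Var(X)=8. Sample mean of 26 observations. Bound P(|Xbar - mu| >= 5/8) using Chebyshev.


Var(Xbar) = Var(X)/n = 8/26
Chebyshev: P(|Xbar-mu| >= 5/8) <= Var(Xbar)/(5/8)^2 = (4/13)/(25/64) = 256/325

256/325


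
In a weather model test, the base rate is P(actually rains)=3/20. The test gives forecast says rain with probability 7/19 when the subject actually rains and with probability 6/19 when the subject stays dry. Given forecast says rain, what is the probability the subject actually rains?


P(A) = P(A|B)P(B) + P(A|B')P(B') = 7/19*3/20 + 6/19*17/20 = 123/380
P(B|A) = P(A|B)P(B)/P(A) = (21/380)/(123/380) = 7/41

7/41


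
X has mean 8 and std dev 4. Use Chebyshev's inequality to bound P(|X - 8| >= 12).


k = 12/4 = 3
Chebyshev: P(|X-mu| >= k*sigma) <= 1/k^2 = 1/3^2 = 1/9

1/9


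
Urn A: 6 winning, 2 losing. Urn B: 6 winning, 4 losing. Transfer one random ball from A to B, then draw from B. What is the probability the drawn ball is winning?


P(transfer winning) = 6/8 = 3/4; P(transfer losing) = 1/4
If winning transferred: Urn II has 7 winning of 11, so P(winning|winning moved) = 7/11
If losing transferred: Urn II has 6 winning of 11, so P(winning|losing moved) = 6/11
By total probability: P(winning) = 3/4*7/11 + 1/4*6/11 = 27/44

27/44


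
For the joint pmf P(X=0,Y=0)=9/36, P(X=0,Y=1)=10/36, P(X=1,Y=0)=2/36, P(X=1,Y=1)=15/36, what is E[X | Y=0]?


P(Y=0) = 11/36
E[X|Y=0] = (0*9 + 1*2)/11 = 2/11

2/11


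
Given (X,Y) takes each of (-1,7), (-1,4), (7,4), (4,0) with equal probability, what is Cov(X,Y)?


E[X]=9/4, E[Y]=15/4, E[XY]=17/4
Cov(X,Y) = E[XY] - E[X]E[Y] = 17/4 - 9/4*15/4 = -67/16

-67/16


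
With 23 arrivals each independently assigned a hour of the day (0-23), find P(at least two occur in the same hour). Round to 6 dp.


P(all different) = prod((24-i)/24 for i=0..22) = 0.000000
P(at least one match) = 1 - 0.000000 = 1.000000

1.000000


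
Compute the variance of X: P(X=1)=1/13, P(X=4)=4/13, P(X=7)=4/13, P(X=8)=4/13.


E[X] = 77/13, E[X^2] = 517/13
Var(X) = E[X^2] - (E[X])^2 = 517/13 - (77/13)^2 = 792/169

792/169


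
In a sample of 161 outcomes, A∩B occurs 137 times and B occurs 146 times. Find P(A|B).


P(A|B) = P(A∩B)/P(B) = (137/161)/(146/161) = 137/146

137/146


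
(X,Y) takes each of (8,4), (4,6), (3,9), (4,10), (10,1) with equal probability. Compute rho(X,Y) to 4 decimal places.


Cov(X,Y) = -8.2000, Var(X) = 7.3600, Var(Y) = 10.8000
rho = Cov/(sqrt(VarX)*sqrt(VarY)) = -0.9197

-0.9197


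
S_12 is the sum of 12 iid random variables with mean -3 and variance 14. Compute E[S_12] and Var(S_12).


E[S_n] = n*mu = 12*-3 = -36
Var(S_n) = n*sigma^2 = 12*14 = 168

E[S_12]=-36, Var(S_12)=168


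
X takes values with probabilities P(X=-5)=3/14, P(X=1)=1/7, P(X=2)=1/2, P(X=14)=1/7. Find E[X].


E[X] = sum(x * P(x))
= -5*3/14 + 1*1/7 + 2*1/2 + 14*1/7
= 29/14

29/14


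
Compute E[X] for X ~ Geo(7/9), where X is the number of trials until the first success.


For geometric (trials until first success), E[X] = 1/p = 1/(7/9) = 9/7

9/7


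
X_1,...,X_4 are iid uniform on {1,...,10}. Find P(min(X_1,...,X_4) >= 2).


P(min >= 2) = P(all X_i >= 2) = (P(X_1 >= 2))^4
= (9/10)^4 = 6561/10000

6561/10000


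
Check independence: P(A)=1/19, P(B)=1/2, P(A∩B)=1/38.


P(A)*P(B) = 1/19*1/2 = 1/38
P(A∩B) = 1/38, which equals P(A)P(B), so independent

Yes, A and B are independent


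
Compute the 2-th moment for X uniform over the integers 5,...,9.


E[X^2] = (1/5) * sum(x^2 for x=5..9)
= 255/5 = 51

51


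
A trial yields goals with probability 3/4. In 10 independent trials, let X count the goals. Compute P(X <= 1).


P(X<=1) = P(X=0) + P(X=1)
= 1/1048576 + 15/524288
= 31/1048576

31/1048576


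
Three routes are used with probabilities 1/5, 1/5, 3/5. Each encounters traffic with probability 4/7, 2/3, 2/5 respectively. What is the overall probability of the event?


P(A) = P(A|B1)P(B1) + P(A|B2)P(B2) + P(A|B3)P(B3)
= 4/7*1/5 + 2/3*1/5 + 2/5*3/5
= 4/35 + 2/15 + 6/25 = 256/525

256/525


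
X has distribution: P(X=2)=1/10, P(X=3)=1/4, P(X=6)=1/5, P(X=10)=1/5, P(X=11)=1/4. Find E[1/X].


E[1/X] = sum(g(x)*P(x))
= 1/2*1/10 + 1/3*1/4 + 1/6*1/5 + 1/10*1/5 + 1/11*1/4
= 691/3300

691/3300


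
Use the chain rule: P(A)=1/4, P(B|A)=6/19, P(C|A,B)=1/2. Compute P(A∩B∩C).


P(A∩B∩C) = P(A) * P(B|A) * P(C|A∩B)
= 1/4 * 6/19 * 1/2
= 3/38 * 1/2 = 3/76

3/76


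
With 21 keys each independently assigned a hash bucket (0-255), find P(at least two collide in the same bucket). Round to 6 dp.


P(all different) = prod((256-i)/256 for i=0..20) = 0.430362
P(at least one match) = 1 - 0.430362 = 0.569638

0.569638


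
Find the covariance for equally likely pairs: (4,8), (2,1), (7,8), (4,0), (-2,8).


E[X]=3, E[Y]=5, E[XY]=74/5
Cov(X,Y) = E[XY] - E[X]E[Y] = 74/5 - 3*5 = -1/5

-1/5


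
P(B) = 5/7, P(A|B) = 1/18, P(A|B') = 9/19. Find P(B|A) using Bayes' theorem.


P(A) = P(A|B)P(B) + P(A|B')P(B') = 1/18*5/7 + 9/19*2/7 = 419/2394
P(B|A) = P(A|B)P(B)/P(A) = (5/126)/(419/2394) = 95/419

95/419


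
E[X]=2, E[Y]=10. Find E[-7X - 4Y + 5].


E[-7X - 4Y + 5] = -7*E[X] - 4*E[Y] + 5
= (-7)*(2) + (-4)*(10) + (5)
= -14 - 40 + 5 = -49

-49


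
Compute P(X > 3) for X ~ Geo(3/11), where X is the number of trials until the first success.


P(X > 3) = P(first 3 trials all fail) = (1-p)^3 = (8/11)^3 = 512/1331

512/1331


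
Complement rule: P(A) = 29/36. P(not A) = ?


P(A') = 1 - P(A) = 1 - 29/36 = 7/36

7/36


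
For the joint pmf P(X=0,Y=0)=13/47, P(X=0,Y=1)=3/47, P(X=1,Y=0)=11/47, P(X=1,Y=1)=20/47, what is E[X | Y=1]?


P(Y=1) = 23/47
E[X|Y=1] = (0*3 + 1*20)/23 = 20/23

20/23


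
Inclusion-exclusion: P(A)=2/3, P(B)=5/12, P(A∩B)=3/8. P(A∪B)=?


P(A∪B) = P(A) + P(B) - P(A∩B)
= 2/3 + 5/12 - 3/8 = 17/24

17/24


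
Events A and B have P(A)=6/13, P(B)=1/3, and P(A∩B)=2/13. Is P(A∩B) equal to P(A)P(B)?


P(A)*P(B) = 6/13*1/3 = 2/13
P(A∩B) = 2/13, which equals P(A)P(B), so independent

Yes, A and B are independent


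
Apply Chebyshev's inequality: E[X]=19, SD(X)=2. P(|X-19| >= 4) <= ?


k = 4/2 = 2
Chebyshev: P(|X-mu| >= k*sigma) <= 1/k^2 = 1/2^2 = 1/4

1/4


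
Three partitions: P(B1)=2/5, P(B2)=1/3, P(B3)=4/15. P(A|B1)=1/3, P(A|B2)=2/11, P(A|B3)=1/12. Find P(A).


P(A) = P(A|B1)P(B1) + P(A|B2)P(B2) + P(A|B3)P(B3)
= 1/3*2/5 + 2/11*1/3 + 1/12*4/15
= 2/15 + 2/33 + 1/45 = 107/495

107/495


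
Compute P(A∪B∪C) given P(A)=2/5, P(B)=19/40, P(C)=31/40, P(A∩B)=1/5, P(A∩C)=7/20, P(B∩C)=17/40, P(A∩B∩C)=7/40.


P(A∪B∪C) = P(A)+P(B)+P(C) - P(AB)-P(AC)-P(BC) + P(ABC)
= 2/5+19/40+31/40 - 1/5-7/20-17/40 + 7/40
= 17/20

17/20


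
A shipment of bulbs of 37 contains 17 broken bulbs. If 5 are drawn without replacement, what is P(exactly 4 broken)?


P(X=4) = C(17,4)*C(20,1) / C(37,5)
= 2380*20 / 435897
= 47600/435897 = 400/3663

400/3663


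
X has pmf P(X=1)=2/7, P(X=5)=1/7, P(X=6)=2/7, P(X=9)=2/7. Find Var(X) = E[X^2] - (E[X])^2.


E[X] = 37/7, E[X^2] = 261/7
Var(X) = E[X^2] - (E[X])^2 = 261/7 - (37/7)^2 = 458/49

458/49


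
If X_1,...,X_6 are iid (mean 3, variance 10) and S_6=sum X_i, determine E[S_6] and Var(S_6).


E[S_n] = n*mu = 6*3 = 18
Var(S_n) = n*sigma^2 = 6*10 = 60

E[S_6]=18, Var(S_6)=60


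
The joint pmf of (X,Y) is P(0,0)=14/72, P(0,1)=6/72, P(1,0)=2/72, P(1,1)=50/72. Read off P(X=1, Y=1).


Read from table: P(X=1, Y=1) = 50/72 = 25/36

25/36


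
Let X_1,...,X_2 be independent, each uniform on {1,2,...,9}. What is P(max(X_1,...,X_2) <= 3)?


P(max <= 3) = P(all X_i <= 3) = (P(X_1 <= 3))^2
= (3/9)^2 = (1/3)^2 = 1/9

1/9


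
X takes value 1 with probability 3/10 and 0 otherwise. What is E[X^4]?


For Bernoulli: X in {0,1}
E[X^4] = 0^4*(1-3/10) + 1^4*3/10 = 3/10

3/10


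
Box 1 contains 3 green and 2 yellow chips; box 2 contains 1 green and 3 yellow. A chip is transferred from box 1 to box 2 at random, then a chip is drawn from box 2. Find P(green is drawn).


P(transfer green) = 3/5; P(transfer yellow) = 2/5
If green transferred: Urn II has 2 green of 5, so P(green|green moved) = 2/5
If yellow transferred: Urn II has 1 green of 5, so P(green|yellow moved) = 1/5
By total probability: P(green) = 3/5*2/5 + 2/5*1/5 = 8/25

8/25


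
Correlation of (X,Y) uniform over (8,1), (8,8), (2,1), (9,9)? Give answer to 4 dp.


Cov(X,Y) = 6.6875, Var(X) = 7.6875, Var(Y) = 14.1875
rho = Cov/(sqrt(VarX)*sqrt(VarY)) = 0.6404

0.6404


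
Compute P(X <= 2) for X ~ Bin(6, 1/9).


P(X<=2) = P(X=0) + P(X=1) + P(X=2)
= 262144/531441 + 65536/177147 + 20480/177147
= 520192/531441

520192/531441


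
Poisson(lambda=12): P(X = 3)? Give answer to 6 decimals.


P(X=3) = e^(-12) * 12^3 / 3!
≈ 0.000006144212353 * 1728 / 6
≈ 0.001770

0.001770


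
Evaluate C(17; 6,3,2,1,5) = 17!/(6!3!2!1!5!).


17! = 355687428096000
Denominator: 6!=720 * 3!=6 * 2!=2 * 1!=1 * 5!=120
Coefficient = 355687428096000 / 1036800 = 343062720

343062720


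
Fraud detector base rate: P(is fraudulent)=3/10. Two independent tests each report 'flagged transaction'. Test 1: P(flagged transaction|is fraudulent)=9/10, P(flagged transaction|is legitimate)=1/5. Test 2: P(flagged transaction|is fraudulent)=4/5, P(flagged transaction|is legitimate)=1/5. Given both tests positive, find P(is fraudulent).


After test 1: P(+) = 9/10*3/10 + 1/5*7/10 = 41/100
P(B|+) = (27/100)/(41/100) = 27/41
After test 2 (use post1 as new prior): P(+) = 4/5*27/41 + 1/5*14/41 = 122/205
P(B|+,+) = (108/205)/(122/205) = 54/61

54/61


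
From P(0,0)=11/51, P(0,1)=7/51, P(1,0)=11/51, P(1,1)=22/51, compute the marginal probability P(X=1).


P(X=1) = P(1,0)+P(1,1) = 11/51 + 22/51 = 33/51 = 11/17

11/17


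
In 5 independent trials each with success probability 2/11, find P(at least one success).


P(at least one) = 1 - P(none)
P(none) = (1 - 2/11)^5 = (9/11)^5 = 59049/161051
P(at least one) = 1 - 59049/161051 = 102002/161051

102002/161051


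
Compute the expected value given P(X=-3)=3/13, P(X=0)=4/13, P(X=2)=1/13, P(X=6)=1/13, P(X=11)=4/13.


E[X] = sum(x * P(x))
= -3*3/13 + 0*4/13 + 2*1/13 + 6*1/13 + 11*4/13
= 43/13

43/13


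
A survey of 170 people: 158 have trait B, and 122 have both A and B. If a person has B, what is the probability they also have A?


P(A|B) = P(A∩B)/P(B) = (122/170)/(158/170) = 122/158 = 61/79

61/79


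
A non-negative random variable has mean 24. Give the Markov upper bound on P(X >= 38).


Markov: P(X >= a) <= E[X]/a
P(X >= 38) <= 24/38 = 12/19

12/19


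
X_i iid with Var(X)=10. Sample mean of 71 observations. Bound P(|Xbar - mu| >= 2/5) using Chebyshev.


Var(Xbar) = Var(X)/n = 10/71
Chebyshev: P(|Xbar-mu| >= 2/5) <= Var(Xbar)/(2/5)^2 = (10/71)/(4/25) = 125/142

125/142


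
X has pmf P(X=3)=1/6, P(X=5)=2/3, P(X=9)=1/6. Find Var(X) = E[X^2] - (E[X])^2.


E[X] = 16/3, E[X^2] = 95/3
Var(X) = E[X^2] - (E[X])^2 = 95/3 - (16/3)^2 = 29/9

29/9


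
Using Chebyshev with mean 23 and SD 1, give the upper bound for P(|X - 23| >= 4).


k = 4/1 = 4
Chebyshev: P(|X-mu| >= k*sigma) <= 1/k^2 = 1/4^2 = 1/16

1/16


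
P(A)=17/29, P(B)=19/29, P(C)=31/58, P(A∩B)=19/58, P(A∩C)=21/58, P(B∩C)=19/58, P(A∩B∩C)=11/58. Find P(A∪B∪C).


P(A∪B∪C) = P(A)+P(B)+P(C) - P(AB)-P(AC)-P(BC) + P(ABC)
= 17/29+19/29+31/58 - 19/58-21/58-19/58 + 11/58
= 55/58

55/58


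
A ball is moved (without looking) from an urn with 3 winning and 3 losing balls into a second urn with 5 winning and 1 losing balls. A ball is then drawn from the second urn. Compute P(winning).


P(transfer winning) = 3/6 = 1/2; P(transfer losing) = 1/2
If winning transferred: Urn II has 6 winning of 7, so P(winning|winning moved) = 6/7
If losing transferred: Urn II has 5 winning of 7, so P(winning|losing moved) = 5/7
By total probability: P(winning) = 1/2*6/7 + 1/2*5/7 = 11/14

11/14


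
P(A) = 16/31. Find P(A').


P(A') = 1 - P(A) = 1 - 16/31 = 15/31

15/31


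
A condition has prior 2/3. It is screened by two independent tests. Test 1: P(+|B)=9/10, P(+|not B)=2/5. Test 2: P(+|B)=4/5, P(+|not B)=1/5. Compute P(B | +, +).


After test 1: P(+) = 9/10*2/3 + 2/5*1/3 = 11/15
P(B|+) = (3/5)/(11/15) = 9/11
After test 2 (use post1 as new prior): P(+) = 4/5*9/11 + 1/5*2/11 = 38/55
P(B|+,+) = (36/55)/(38/55) = 18/19

18/19


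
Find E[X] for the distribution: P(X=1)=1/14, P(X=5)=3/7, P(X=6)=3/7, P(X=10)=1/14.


E[X] = sum(x * P(x))
= 1*1/14 + 5*3/7 + 6*3/7 + 10*1/14
= 11/2

11/2


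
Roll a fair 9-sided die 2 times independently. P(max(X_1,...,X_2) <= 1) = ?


P(max <= 1) = P(all X_i <= 1) = (P(X_1 <= 1))^2
= (1/9)^2 = 1/81

1/81


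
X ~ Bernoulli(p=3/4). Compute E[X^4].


For Bernoulli: X in {0,1}
E[X^4] = 0^4*(1-3/4) + 1^4*3/4 = 3/4

3/4


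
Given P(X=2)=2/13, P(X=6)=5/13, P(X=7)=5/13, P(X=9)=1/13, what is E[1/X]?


E[1/X] = sum(g(x)*P(x))
= 1/2*2/13 + 1/6*5/13 + 1/7*5/13 + 1/9*1/13
= 335/1638

335/1638


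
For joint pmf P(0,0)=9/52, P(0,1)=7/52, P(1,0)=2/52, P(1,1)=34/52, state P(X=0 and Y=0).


Read from table: P(X=0, Y=0) = 9/52

9/52


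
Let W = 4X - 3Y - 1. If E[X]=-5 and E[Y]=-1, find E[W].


E[4X - 3Y - 1] = 4*E[X] - 3*E[Y] - 1
= (4)*(-5) + (-3)*(-1) + (-1)
= -20 + 3 - 1 = -18

-18


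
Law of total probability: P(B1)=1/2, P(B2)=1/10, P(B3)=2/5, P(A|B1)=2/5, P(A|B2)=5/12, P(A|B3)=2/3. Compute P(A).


P(A) = P(A|B1)P(B1) + P(A|B2)P(B2) + P(A|B3)P(B3)
= 2/5*1/2 + 5/12*1/10 + 2/3*2/5
= 1/5 + 1/24 + 4/15 = 61/120

61/120


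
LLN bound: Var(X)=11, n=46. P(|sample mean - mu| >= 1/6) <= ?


Var(Xbar) = Var(X)/n = 11/46
Chebyshev: P(|Xbar-mu| >= 1/6) <= Var(Xbar)/(1/6)^2 = (11/46)/(1/36) = 198/23
Bound exceeds 1, so trivial bound: 1

1


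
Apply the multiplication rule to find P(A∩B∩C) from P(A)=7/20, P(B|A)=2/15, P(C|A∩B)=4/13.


P(A∩B∩C) = P(A) * P(B|A) * P(C|A∩B)
= 7/20 * 2/15 * 4/13
= 7/150 * 4/13 = 14/975

14/975


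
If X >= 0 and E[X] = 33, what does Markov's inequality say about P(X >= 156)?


Markov: P(X >= a) <= E[X]/a
P(X >= 156) <= 33/156 = 11/52

11/52


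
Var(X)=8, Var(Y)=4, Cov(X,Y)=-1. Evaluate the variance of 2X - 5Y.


Var(2X - 5Y) = 2^2*Var(X) + (-5)^2*Var(Y) + 2*2*(-5)*Cov(X,Y)
= 4*8 + 25*4 - 20*(-1)
= 32 + 100 + 20 = 152

152


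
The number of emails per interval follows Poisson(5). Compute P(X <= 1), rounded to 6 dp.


P(X<=1) = e^(-5)*5^0/0! + e^(-5)*5^1/1!
≈ 0.0067379470 + 0.0336897350
= 0.0404276820
≈ 0.040428

0.040428


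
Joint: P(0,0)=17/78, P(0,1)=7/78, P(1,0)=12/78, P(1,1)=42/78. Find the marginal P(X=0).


P(X=0) = P(0,0)+P(0,1) = 17/78 + 7/78 = 24/78 = 4/13

4/13


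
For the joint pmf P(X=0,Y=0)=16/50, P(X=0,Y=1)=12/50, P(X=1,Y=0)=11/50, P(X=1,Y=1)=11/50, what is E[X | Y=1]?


P(Y=1) = 23/50
E[X|Y=1] = (0*12 + 1*11)/23 = 11/23

11/23


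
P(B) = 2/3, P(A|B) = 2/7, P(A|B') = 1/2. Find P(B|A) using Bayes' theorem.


P(A) = P(A|B)P(B) + P(A|B')P(B') = 2/7*2/3 + 1/2*1/3 = 5/14
P(B|A) = P(A|B)P(B)/P(A) = (4/21)/(5/14) = 8/15

8/15


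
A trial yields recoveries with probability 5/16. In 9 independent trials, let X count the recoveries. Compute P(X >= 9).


P(X>=9) = P(X=9)
= 1953125/68719476736
= 1953125/68719476736

1953125/68719476736


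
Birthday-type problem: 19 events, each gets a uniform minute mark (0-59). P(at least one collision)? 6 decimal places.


P(all different) = prod((60-i)/60 for i=0..18) = 0.040820
P(at least one match) = 1 - 0.040820 = 0.959180

0.959180


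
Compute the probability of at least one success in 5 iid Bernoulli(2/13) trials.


P(at least one) = 1 - P(none)
P(none) = (1 - 2/13)^5 = (11/13)^5 = 161051/371293
P(at least one) = 1 - 161051/371293 = 210242/371293

210242/371293


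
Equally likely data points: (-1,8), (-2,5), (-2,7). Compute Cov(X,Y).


E[X]=-5/3, E[Y]=20/3, E[XY]=-32/3
Cov(X,Y) = E[XY] - E[X]E[Y] = -32/3 + 5/3*20/3 = 4/9

4/9


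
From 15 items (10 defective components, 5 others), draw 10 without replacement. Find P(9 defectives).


P(X=9) = C(10,9)*C(5,1) / C(15,10)
= 10*5 / 3003
= 50/3003

50/3003


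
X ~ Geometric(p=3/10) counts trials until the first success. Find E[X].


For geometric (trials until first success), E[X] = 1/p = 1/(3/10) = 10/3

10/3


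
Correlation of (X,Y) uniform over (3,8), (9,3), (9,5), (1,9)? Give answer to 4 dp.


Cov(X,Y) = -8.1250, Var(X) = 12.7500, Var(Y) = 5.6875
rho = Cov/(sqrt(VarX)*sqrt(VarY)) = -0.9541

-0.9541


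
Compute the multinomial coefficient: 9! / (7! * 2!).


9! = 362880
Denominator: 7!=5040 * 2!=2
Coefficient = 362880 / 10080 = 36

36


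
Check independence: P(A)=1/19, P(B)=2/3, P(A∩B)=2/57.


P(A)*P(B) = 1/19*2/3 = 2/57
P(A∩B) = 2/57, which equals P(A)P(B), so independent

Yes, A and B are independent


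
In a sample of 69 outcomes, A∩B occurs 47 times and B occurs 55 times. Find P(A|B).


P(A|B) = P(A∩B)/P(B) = (47/69)/(55/69) = 47/55

47/55


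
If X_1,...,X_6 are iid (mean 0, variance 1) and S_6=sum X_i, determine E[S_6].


E[S_n] = n*E[X_1] = 6*0 = 0

0


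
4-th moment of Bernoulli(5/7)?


For Bernoulli: X in {0,1}
E[X^4] = 0^4*(1-5/7) + 1^4*5/7 = 5/7

5/7


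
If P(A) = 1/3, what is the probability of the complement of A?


P(A') = 1 - P(A) = 1 - 1/3 = 2/3

2/3


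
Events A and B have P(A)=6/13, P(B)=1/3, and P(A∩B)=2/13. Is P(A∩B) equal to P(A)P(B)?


P(A)*P(B) = 6/13*1/3 = 2/13
P(A∩B) = 2/13, which equals P(A)P(B), so independent

Yes, A and B are independent


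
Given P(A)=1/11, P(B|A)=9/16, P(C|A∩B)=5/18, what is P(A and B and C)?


P(A∩B∩C) = P(A) * P(B|A) * P(C|A∩B)
= 1/11 * 9/16 * 5/18
= 9/176 * 5/18 = 5/352

5/352


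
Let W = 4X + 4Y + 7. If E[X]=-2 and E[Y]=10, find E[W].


E[4X + 4Y + 7] = 4*E[X] + 4*E[Y] + 7
= (4)*(-2) + (4)*(10) + (7)
= -8 + 40 + 7 = 39

39


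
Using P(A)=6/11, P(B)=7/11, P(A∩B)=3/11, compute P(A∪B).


P(A∪B) = P(A) + P(B) - P(A∩B)
= 6/11 + 7/11 - 3/11 = 10/11

10/11


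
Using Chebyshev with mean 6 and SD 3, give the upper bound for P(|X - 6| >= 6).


k = 6/3 = 2
Chebyshev: P(|X-mu| >= k*sigma) <= 1/k^2 = 1/2^2 = 1/4

1/4


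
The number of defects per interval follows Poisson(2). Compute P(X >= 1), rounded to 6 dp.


P(X>=1) = 1 - P(X<=0) = 1 - (e^(-2)*2^0/0!)
≈ 1 - 0.1353352832 = 0.8646647168
≈ 0.864665

0.864665


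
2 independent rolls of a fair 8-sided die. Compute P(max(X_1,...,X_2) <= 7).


P(max <= 7) = P(all X_i <= 7) = (P(X_1 <= 7))^2
= (7/8)^2 = 49/64

49/64


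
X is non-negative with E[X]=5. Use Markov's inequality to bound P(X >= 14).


Markov: P(X >= a) <= E[X]/a
P(X >= 14) <= 5/14

5/14


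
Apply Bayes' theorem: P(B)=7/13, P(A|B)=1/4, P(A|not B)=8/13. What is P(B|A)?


P(A) = P(A|B)P(B) + P(A|B')P(B') = 1/4*7/13 + 8/13*6/13 = 283/676
P(B|A) = P(A|B)P(B)/P(A) = (7/52)/(283/676) = 91/283

91/283


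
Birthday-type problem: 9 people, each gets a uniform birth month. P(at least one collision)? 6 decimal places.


P(all different) = prod((12-i)/12 for i=0..8) = 0.015472
P(at least one match) = 1 - 0.015472 = 0.984528

0.984528


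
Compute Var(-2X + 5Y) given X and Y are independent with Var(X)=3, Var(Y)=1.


Independence => Cov(X,Y)=0
Var(-2X + 5Y) = (-2)^2*Var(X) + 5^2*Var(Y)
= 4*3 + 25*1 = 37

37


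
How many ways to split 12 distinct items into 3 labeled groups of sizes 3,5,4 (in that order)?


12! = 479001600
Denominator: 3!=6 * 5!=120 * 4!=24
Coefficient = 479001600 / 17280 = 27720

27720


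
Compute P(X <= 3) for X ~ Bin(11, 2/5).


P(X<=3) = P(X=0) + P(X=1) + P(X=2) + P(X=3)
= 177147/48828125 + 1299078/48828125 + 866052/9765625 + 1732104/9765625
= 2893401/9765625

2893401/9765625


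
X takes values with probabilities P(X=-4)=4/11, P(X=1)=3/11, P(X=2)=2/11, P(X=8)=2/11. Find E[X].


E[X] = sum(x * P(x))
= -4*4/11 + 1*3/11 + 2*2/11 + 8*2/11
= 7/11

7/11


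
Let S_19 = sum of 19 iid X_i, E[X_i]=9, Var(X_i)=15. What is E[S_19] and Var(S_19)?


E[S_n] = n*mu = 19*9 = 171
Var(S_n) = n*sigma^2 = 19*15 = 285

E[S_19]=171, Var(S_19)=285


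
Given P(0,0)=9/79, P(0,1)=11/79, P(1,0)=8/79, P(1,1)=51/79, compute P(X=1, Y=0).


Read from table: P(X=1, Y=0) = 8/79

8/79


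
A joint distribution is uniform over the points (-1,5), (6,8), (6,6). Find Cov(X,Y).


E[X]=11/3, E[Y]=19/3, E[XY]=79/3
Cov(X,Y) = E[XY] - E[X]E[Y] = 79/3 - 11/3*19/3 = 28/9

28/9


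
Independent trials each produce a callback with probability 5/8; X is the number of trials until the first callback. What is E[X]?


For geometric (trials until first success), E[X] = 1/p = 1/(5/8) = 8/5

8/5


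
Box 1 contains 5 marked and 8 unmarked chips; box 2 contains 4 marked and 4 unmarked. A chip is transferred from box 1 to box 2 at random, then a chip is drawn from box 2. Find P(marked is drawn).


P(transfer marked) = 5/13; P(transfer unmarked) = 8/13
If marked transferred: Urn II has 5 marked of 9, so P(marked|marked moved) = 5/9
If unmarked transferred: Urn II has 4 marked of 9, so P(marked|unmarked moved) = 4/9
By total probability: P(marked) = 5/13*5/9 + 8/13*4/9 = 19/39

19/39


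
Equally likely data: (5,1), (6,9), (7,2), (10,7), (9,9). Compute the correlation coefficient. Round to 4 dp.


Cov(X,Y) = 3.3600, Var(X) = 3.4400, Var(Y) = 11.8400
rho = Cov/(sqrt(VarX)*sqrt(VarY)) = 0.5265

0.5265


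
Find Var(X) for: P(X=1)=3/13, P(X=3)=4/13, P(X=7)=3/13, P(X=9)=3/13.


E[X] = 63/13, E[X^2] = 33
Var(X) = E[X^2] - (E[X])^2 = 33 - (63/13)^2 = 1608/169

1608/169


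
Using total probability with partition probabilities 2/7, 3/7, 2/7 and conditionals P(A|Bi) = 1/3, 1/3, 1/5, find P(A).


P(A) = P(A|B1)P(B1) + P(A|B2)P(B2) + P(A|B3)P(B3)
= 1/3*2/7 + 1/3*3/7 + 1/5*2/7
= 2/21 + 1/7 + 2/35 = 31/105

31/105


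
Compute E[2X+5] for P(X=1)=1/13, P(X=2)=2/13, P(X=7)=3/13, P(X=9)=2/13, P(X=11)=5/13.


E[2X+5] = sum(g(x)*P(x))
= 7*1/13 + 9*2/13 + 19*3/13 + 23*2/13 + 27*5/13
= 263/13

263/13


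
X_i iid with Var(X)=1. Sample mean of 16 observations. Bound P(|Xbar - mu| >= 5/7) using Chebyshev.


Var(Xbar) = Var(X)/n = 1/16
Chebyshev: P(|Xbar-mu| >= 5/7) <= Var(Xbar)/(5/7)^2 = (1/16)/(25/49) = 49/400

49/400


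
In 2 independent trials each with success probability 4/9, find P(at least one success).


P(at least one) = 1 - P(none)
P(none) = (1 - 4/9)^2 = (5/9)^2 = 25/81
P(at least one) = 1 - 25/81 = 56/81

56/81


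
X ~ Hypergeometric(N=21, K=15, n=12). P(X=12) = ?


P(X=12) = C(15,12)*C(6,0) / C(21,12)
= 455*1 / 293930
= 455/293930 = 1/646

1/646


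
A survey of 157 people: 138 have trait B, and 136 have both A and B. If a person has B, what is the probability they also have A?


P(A|B) = P(A∩B)/P(B) = (136/157)/(138/157) = 136/138 = 68/69

68/69


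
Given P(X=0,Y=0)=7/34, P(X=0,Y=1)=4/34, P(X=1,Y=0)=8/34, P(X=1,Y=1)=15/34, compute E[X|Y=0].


P(Y=0) = 15/34
E[X|Y=0] = (0*7 + 1*8)/15 = 8/15

8/15


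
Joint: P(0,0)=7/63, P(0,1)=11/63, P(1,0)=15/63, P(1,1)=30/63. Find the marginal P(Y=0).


P(Y=0) = P(0,0)+P(1,0) = 7/63 + 15/63 = 22/63

22/63


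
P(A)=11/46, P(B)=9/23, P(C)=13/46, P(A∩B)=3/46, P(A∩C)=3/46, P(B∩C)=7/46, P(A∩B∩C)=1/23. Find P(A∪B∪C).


P(A∪B∪C) = P(A)+P(B)+P(C) - P(AB)-P(AC)-P(BC) + P(ABC)
= 11/46+9/23+13/46 - 3/46-3/46-7/46 + 1/23
= 31/46

31/46


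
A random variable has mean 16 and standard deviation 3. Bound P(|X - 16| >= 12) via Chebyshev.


k = 12/3 = 4
Chebyshev: P(|X-mu| >= k*sigma) <= 1/k^2 = 1/4^2 = 1/16

1/16


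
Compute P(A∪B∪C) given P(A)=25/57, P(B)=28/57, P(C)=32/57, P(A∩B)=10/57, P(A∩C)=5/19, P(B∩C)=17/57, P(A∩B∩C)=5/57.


P(A∪B∪C) = P(A)+P(B)+P(C) - P(AB)-P(AC)-P(BC) + P(ABC)
= 25/57+28/57+32/57 - 10/57-5/19-17/57 + 5/57
= 16/19

16/19


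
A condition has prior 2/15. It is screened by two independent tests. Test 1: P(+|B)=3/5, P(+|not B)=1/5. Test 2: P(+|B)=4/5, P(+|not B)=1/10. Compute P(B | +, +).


After test 1: P(+) = 3/5*2/15 + 1/5*13/15 = 19/75
P(B|+) = (2/25)/(19/75) = 6/19
After test 2 (use post1 as new prior): P(+) = 4/5*6/19 + 1/10*13/19 = 61/190
P(B|+,+) = (24/95)/(61/190) = 48/61

48/61


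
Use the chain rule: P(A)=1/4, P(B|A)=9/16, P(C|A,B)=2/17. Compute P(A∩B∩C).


P(A∩B∩C) = P(A) * P(B|A) * P(C|A∩B)
= 1/4 * 9/16 * 2/17
= 9/64 * 2/17 = 9/544

9/544


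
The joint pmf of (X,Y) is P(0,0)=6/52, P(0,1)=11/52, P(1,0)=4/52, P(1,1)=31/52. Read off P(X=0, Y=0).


Read from table: P(X=0, Y=0) = 6/52 = 3/26

3/26


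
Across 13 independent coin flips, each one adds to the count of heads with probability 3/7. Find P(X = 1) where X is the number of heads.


P(X=1) = C(13,1) * p^1 * (1-p)^12
= 13 * 3/7 * 16777216/13841287201
= 654311424/96889010407

654311424/96889010407


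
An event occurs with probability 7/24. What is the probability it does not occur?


P(A') = 1 - P(A) = 1 - 7/24 = 17/24

17/24


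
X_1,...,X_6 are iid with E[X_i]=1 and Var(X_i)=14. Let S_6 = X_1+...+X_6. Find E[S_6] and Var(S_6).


E[S_n] = n*mu = 6*1 = 6
Var(S_n) = n*sigma^2 = 6*14 = 84

E[S_6]=6, Var(S_6)=84


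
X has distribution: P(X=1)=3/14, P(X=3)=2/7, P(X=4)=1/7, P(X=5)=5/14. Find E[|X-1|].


E[|X-1|] = sum(g(x)*P(x))
= 0*3/14 + 2*2/7 + 3*1/7 + 4*5/14
= 17/7

17/7


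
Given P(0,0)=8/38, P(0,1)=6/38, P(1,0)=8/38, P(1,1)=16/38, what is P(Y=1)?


P(Y=1) = P(0,1)+P(1,1) = 6/38 + 16/38 = 22/38 = 11/19

11/19


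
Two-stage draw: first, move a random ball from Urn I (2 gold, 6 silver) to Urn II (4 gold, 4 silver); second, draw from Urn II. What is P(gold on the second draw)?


P(transfer gold) = 2/8 = 1/4; P(transfer silver) = 3/4
If gold transferred: Urn II has 5 gold of 9, so P(gold|gold moved) = 5/9
If silver transferred: Urn II has 4 gold of 9, so P(gold|silver moved) = 4/9
By total probability: P(gold) = 1/4*5/9 + 3/4*4/9 = 17/36

17/36


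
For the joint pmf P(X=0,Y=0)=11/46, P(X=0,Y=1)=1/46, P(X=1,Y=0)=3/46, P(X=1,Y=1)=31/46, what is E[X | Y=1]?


P(Y=1) = 32/46
E[X|Y=1] = (0*1 + 1*31)/32 = 31/32

31/32


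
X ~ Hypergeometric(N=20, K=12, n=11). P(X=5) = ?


P(X=5) = C(12,5)*C(8,6) / C(20,11)
= 792*28 / 167960
= 22176/167960 = 2772/20995

2772/20995


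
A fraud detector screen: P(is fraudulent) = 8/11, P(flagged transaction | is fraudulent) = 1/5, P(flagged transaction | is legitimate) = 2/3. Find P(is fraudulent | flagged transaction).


P(A) = P(A|B)P(B) + P(A|B')P(B') = 1/5*8/11 + 2/3*3/11 = 18/55
P(B|A) = P(A|B)P(B)/P(A) = (8/55)/(18/55) = 4/9

4/9


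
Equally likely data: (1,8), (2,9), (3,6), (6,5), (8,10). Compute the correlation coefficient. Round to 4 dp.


Cov(X,Y) = 0.4000, Var(X) = 6.8000, Var(Y) = 3.4400
rho = Cov/(sqrt(VarX)*sqrt(VarY)) = 0.0827

0.0827


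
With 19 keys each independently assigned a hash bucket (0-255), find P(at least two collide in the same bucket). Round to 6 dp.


P(all different) = prod((256-i)/256 for i=0..18) = 0.504258
P(at least one match) = 1 - 0.504258 = 0.495742

0.495742


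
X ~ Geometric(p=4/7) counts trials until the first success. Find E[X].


For geometric (trials until first success), E[X] = 1/p = 1/(4/7) = 7/4

7/4


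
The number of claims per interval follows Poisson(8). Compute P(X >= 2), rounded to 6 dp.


P(X>=2) = 1 - P(X<=1) = 1 - (e^(-8)*8^0/0! + e^(-8)*8^1/1!)
≈ 1 - (0.0003354626 + 0.0026837010)
= 1 - 0.0030191636 = 0.9969808364
≈ 0.996981

0.996981


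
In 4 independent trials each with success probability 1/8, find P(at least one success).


P(at least one) = 1 - P(none)
P(none) = (1 - 1/8)^4 = (7/8)^4 = 2401/4096
P(at least one) = 1 - 2401/4096 = 1695/4096

1695/4096


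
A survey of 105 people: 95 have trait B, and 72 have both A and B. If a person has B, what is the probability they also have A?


P(A|B) = P(A∩B)/P(B) = (72/105)/(95/105) = 72/95

72/95


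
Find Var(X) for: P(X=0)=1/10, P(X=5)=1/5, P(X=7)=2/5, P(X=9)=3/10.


E[X] = 13/2, E[X^2] = 489/10
Var(X) = E[X^2] - (E[X])^2 = 489/10 - (13/2)^2 = 133/20

133/20


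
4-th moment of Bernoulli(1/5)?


For Bernoulli: X in {0,1}
E[X^4] = 0^4*(1-1/5) + 1^4*1/5 = 1/5

1/5


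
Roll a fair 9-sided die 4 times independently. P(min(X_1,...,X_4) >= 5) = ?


P(min >= 5) = P(all X_i >= 5) = (P(X_1 >= 5))^4
= (5/9)^4 = 625/6561

625/6561


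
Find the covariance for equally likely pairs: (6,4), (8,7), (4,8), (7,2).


E[X]=25/4, E[Y]=21/4, E[XY]=63/2
Cov(X,Y) = E[XY] - E[X]E[Y] = 63/2 - 25/4*21/4 = -21/16

-21/16


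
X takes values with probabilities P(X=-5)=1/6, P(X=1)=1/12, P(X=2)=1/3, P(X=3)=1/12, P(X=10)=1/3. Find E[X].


E[X] = sum(x * P(x))
= -5*1/6 + 1*1/12 + 2*1/3 + 3*1/12 + 10*1/3
= 7/2

7/2


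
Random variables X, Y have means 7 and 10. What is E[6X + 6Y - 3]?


E[6X + 6Y - 3] = 6*E[X] + 6*E[Y] - 3
= (6)*(7) + (6)*(10) + (-3)
= 42 + 60 - 3 = 99

99


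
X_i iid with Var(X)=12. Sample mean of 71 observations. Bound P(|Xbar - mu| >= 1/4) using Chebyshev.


Var(Xbar) = Var(X)/n = 12/71
Chebyshev: P(|Xbar-mu| >= 1/4) <= Var(Xbar)/(1/4)^2 = (12/71)/(1/16) = 192/71
Bound exceeds 1, so trivial bound: 1

1
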